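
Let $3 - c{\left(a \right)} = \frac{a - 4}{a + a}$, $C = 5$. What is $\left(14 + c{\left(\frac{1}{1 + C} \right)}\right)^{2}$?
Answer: $\frac{3249}{4} \approx 812.25$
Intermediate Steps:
$c{\left(a \right)} = 3 - \frac{-4 + a}{2 a}$ ($c{\left(a \right)} = 3 - \frac{a - 4}{a + a} = 3 - \frac{-4 + a}{2 a}$)
$\left(14 + c{\left(\frac{1}{1 + C} \right)}\right)^{2} = \left(14 + \left(\frac{5}{2} + \frac{2}{\frac{1}{1 + 5}}\right)\right)^{2} = \left(14 + \left(\frac{5}{2} + \frac{2}{\frac{1}{6}}\right)\right)^{2} = \left(14 + \left(\frac{5}{2} + 2 \frac{1}{\frac{1}{6}}\right)\right)^{2} = \left(14 + \left(\frac{5}{2} + 2 \cdot 6\right)\right)^{2} = \left(14 + \left(\frac{5}{2} + 12\right)\right)^{2} = \left(14 + \frac{29}{2}\right)^{2} = \left(\frac{57}{2}\right)^{2} = \frac{3249}{4}$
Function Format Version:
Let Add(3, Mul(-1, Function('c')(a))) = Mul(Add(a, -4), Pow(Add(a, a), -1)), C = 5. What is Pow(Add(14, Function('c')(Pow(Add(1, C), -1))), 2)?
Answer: Rational(3249, 4) ≈ 812.25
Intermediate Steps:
Function('c')(a) = Add(3, Mul(Rational(-1, 2), Pow(a, -1), Add(-4, a))) (Function('c')(a) = Add(3, Mul(-1, Mul(Add(a, -4), Pow(Add(a, a), -1)))) = Add(3, Mul(-1, Mul(Add(-4, a), Pow(Mul(2, a), -1)))) = Add(3, Mul(-1, Mul(Add(-4, a), Mul(Rational(1, 2), Pow(a, -1))))) = Add(3, Mul(-1, Mul(Rational(1, 2), Pow(a, -1), Add(-4, a)))) = Add(3, Mul(Rational(-1, 2), Pow(a, -1), Add(-4, a))))
Pow(Add(14, Function('c')(Pow(Add(1, C), -1))), 2) = Pow(Add(14, Add(Rational(5, 2), Mul(2, Pow(Pow(Add(1, 5), -1), -1)))), 2) = Pow(Add(14, Add(Rational(5, 2), Mul(2, Pow(Pow(6, -1), -1)))), 2) = Pow(Add(14, Add(Rational(5, 2), Mul(2, Pow(Rational(1, 6), -1)))), 2) = Pow(Add(14, Add(Rational(5, 2), Mul(2, 6))), 2) = Pow(Add(14, Add(Rational(5, 2), 12)), 2) = Pow(Add(14, Rational(29, 2)), 2) = Pow(Rational(57, 2), 2) = Rational(3249, 4)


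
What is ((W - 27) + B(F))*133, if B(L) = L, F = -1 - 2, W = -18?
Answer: -6384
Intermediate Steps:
F = -3
((W - 27) + B(F))*133 = ((-18 - 27) - 3)*133 = (-45 - 3)*133 = -48*133 = -6384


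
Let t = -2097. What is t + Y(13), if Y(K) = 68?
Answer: -2029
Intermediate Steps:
t + Y(13) = -2097 + 68 = -2029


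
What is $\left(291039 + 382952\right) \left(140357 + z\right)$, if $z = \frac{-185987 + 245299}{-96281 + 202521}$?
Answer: $\frac{628142214270317}{6640} \approx 9.46 \cdot 10^{10}$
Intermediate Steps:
$z = \frac{3707}{6640}$ ($z = \frac{59312}{106240} = 59312 \cdot \frac{1}{106240} = \frac{3707}{6640} \approx 0.55828$)
$\left(291039 + 382952\right) \left(140357 + z\right) = \left(291039 + 382952\right) \left(140357 + \frac{3707}{6640}\right) = 673991 \cdot \frac{931974187}{6640} = \frac{628142214270317}{6640}$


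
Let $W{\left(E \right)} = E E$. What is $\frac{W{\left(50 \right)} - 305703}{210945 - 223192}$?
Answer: $\frac{303203}{12247} \approx 24.757$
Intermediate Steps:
$W{\left(E \right)} = E^{2}$
$\frac{W{\left(50 \right)} - 305703}{210945 - 223192} = \frac{50^{2} - 305703}{210945 - 223192} = \frac{2500 - 305703}{-12247} = \left(-303203\right) \left(- \frac{1}{12247}\right) = \frac{303203}{12247}$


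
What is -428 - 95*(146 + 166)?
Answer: -30068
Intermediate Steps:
-428 - 95*(146 + 166) = -428 - 95*312 = -428 - 29640 = -30068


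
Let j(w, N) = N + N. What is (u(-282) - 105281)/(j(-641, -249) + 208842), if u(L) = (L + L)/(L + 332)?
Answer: -2632307/5208600 ≈ -0.50538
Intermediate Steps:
j(w, N) = 2*N
u(L) = 2*L/(332 + L) (u(L) = (2*L)/(332 + L) = 2*L/(332 + L))
(u(-282) - 105281)/(j(-641, -249) + 208842) = (2*(-282)/(332 - 282) - 105281)/(2*(-249) + 208842) = (2*(-282)/50 - 105281)/(-498 + 208842) = (2*(-282)*(1/50) - 105281)/208344 = (-282/25 - 105281)*(1/208344) = -2632307/25*1/208344 = -2632307/5208600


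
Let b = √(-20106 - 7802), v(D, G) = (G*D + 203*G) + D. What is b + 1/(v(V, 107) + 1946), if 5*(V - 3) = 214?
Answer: 5/143067 + 2*I*√6977 ≈ 3.4949e-5 + 167.06*I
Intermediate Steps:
V = 229/5 (V = 3 + (⅕)*214 = 3 + 214/5 = 229/5 ≈ 45.800)
v(D, G) = D + 203*G + D*G (v(D, G) = (D*G + 203*G) + D = (203*G + D*G) + D = D + 203*G + D*G)
b = 2*I*√6977 (b = √(-27908) = 2*I*√6977 ≈ 167.06*I)
b + 1/(v(V, 107) + 1946) = 2*I*√6977 + 1/((229/5 + 203*107 + (229/5)*107) + 1946) = 2*I*√6977 + 1/((229/5 + 21721 + 24503/5) + 1946) = 2*I*√6977 + 1/(133337/5 + 1946) = 2*I*√6977 + 1/(143067/5) = 2*I*√6977 + 5/143067 = 5/143067 + 2*I*√6977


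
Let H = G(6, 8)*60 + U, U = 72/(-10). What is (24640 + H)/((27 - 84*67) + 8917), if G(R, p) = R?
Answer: 31241/4145 ≈ 7.5370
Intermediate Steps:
U = -36/5 (U = 72*(-1/10) = -36/5 ≈ -7.2000)
H = 1764/5 (H = 6*60 - 36/5 = 360 - 36/5 = 1764/5 ≈ 352.80)
(24640 + H)/((27 - 84*67) + 8917) = (24640 + 1764/5)/((27 - 84*67) + 8917) = 124964/(5*((27 - 5628) + 8917)) = 124964/(5*(-5601 + 8917)) = (124964/5)/3316 = (124964/5)*(1/3316) = 31241/4145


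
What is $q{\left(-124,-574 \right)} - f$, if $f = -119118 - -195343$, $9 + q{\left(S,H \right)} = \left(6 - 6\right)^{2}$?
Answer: $-76234$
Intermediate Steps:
$q{\left(S,H \right)} = -9$ ($q{\left(S,H \right)} = -9 + \left(6 - 6\right)^{2} = -9 + 0^{2} = -9 + 0 = -9$)
$f = 76225$ ($f = -119118 + 195343 = 76225$)
$q{\left(-124,-574 \right)} - f = -9 - 76225 = -76234$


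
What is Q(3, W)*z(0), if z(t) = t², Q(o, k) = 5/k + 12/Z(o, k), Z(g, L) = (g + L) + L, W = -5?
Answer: 0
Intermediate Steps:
Z(g, L) = g + 2*L (Z(g, L) = (L + g) + L = g + 2*L)
Q(o, k) = 5/k + 12/(o + 2*k)
Q(3, W)*z(0) = ((5*3 + 22*(-5))/((-5)*(3 + 2*(-5))))*0² = -(15 - 110)/(5*(3 - 10))*0 = -⅕*(-95)/(-7)*0 = -⅕*(-⅐)*(-95)*0 = -19/7*0 = 0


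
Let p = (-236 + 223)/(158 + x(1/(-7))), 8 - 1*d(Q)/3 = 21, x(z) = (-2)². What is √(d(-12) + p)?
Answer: I*√12662/18 ≈ 6.2514*I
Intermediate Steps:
x(z) = 4
d(Q) = -39 (d(Q) = 24 - 3*21 = 24 - 63 = -39)
p = -13/162 (p = (-236 + 223)/(158 + 4) = -13/162 ≈ -0.080247)
√(d(-12) + p) = √(-39 - 13/162) = √(-6331/162) = I*√12662/18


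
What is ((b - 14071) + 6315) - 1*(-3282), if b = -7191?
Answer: -11665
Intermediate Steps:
((b - 14071) + 6315) - 1*(-3282) = ((-7191 - 14071) + 6315) - 1*(-3282) = (-21262 + 6315) + 3282 = -14947 + 3282 = -11665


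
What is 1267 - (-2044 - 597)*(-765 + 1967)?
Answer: 3175749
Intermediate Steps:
1267 - (-2044 - 597)*(-765 + 1967) = 1267 - (-2641)*1202 = 1267 - 1*(-3174482) = 1267 + 3174482 = 3175749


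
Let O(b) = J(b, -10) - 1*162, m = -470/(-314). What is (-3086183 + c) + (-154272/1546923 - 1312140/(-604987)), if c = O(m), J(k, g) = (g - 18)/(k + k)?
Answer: -226259510322031576871/73309683891745 ≈ -3.0864e+6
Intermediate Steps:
m = 235/157 (m = -470*(-1/314) = 235/157 ≈ 1.4968)
J(k, g) = (-18 + g)/(2*k) (J(k, g) = (-18 + g)/((2*k)) = (-18 + g)*(1/(2*k)) = (-18 + g)/(2*k))
O(b) = -162 - 14/b (O(b) = (-18 - 10)/(2*b) - 1*162 = (½)*(-28)/b - 162 = -14/b - 162 = -162 - 14/b)
c = -40268/235 (c = -162 - 14/235/157 = -162 - 14*157/235 = -162 - 2198/235 = -40268/235 ≈ -171.35)
(-3086183 + c) + (-154272/1546923 - 1312140/(-604987)) = (-3086183 - 40268/235) + (-154272/1546923 - 1312140/(-604987)) = -725293273/235 + (-154272*1/1546923 - 1312140*(-1/604987)) = -725293273/235 + (-51424/515641 + 1312140/604987) = -725293273/235 + 645482330252/311956101667 = -226259510322031576871/73309683891745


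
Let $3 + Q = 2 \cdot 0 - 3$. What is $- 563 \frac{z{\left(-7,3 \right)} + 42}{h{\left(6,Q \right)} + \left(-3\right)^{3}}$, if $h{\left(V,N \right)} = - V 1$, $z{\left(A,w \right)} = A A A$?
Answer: $- \frac{169463}{33} \approx -5135.2$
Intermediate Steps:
$Q = -6$ ($Q = -3 + \left(2 \cdot 0 - 3\right) = -3 + \left(0 - 3\right) = -3 - 3 = -6$)
$z{\left(A,w \right)} = A^{3}$ ($z{\left(A,w \right)} = A^{2} A = A^{3}$)
$h{\left(V,N \right)} = - V$
$- 563 \frac{z{\left(-7,3 \right)} + 42}{h{\left(6,Q \right)} + \left(-3\right)^{3}} = - 563 \frac{\left(-7\right)^{3} + 42}{\left(-1\right) 6 + \left(-3\right)^{3}} = - 563 \frac{-343 + 42}{-6 - 27} = - 563 \left(- \frac{301}{-33}\right) = - 563 \left(\left(-301\right) \left(- \frac{1}{33}\right)\right) = \left(-563\right) \frac{301}{33} = - \frac{169463}{33}$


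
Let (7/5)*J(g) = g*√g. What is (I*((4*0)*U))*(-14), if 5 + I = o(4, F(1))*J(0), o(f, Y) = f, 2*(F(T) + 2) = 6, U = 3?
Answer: 0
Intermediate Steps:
J(g) = 5*g^(3/2)/7 (J(g) = 5*(g*√g)/7 = 5*g^(3/2)/7)
F(T) = 1 (F(T) = -2 + (½)*6 = -2 + 3 = 1)
I = -5 (I = -5 + 4*(5*0^(3/2)/7) = -5 + 4*((5/7)*0) = -5 + 4*0 = -5 + 0 = -5)
(I*((4*0)*U))*(-14) = -5*4*0*3*(-14) = -0*3*(-14) = -5*0*(-14) = 0*(-14) = 0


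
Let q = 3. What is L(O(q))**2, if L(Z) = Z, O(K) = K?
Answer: 9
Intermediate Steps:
L(O(q))**2 = 3**2 = 9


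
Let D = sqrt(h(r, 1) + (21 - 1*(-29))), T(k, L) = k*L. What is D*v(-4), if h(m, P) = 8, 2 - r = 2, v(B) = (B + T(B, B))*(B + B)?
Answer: -96*sqrt(58) ≈ -731.11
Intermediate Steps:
T(k, L) = L*k
v(B) = 2*B*(B + B**2) (v(B) = (B + B*B)*(B + B) = (B + B**2)*(2*B) = 2*B*(B + B**2))
r = 0 (r = 2 - 1*2 = 2 - 2 = 0)
D = sqrt(58) (D = sqrt(8 + (21 - 1*(-29))) = sqrt(8 + (21 + 29)) = sqrt(8 + 50) = sqrt(58) ≈ 7.6158)
D*v(-4) = sqrt(58)*(2*(-4)**2*(1 - 4)) = sqrt(58)*(2*16*(-3)) = sqrt(58)*(-96) = -96*sqrt(58)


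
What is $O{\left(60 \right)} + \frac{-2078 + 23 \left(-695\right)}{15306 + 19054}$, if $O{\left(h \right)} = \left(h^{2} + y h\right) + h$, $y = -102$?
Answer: $- \frac{84543663}{34360} \approx -2460.5$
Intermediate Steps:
$O{\left(h \right)} = h^{2} - 101 h$ ($O{\left(h \right)} = \left(h^{2} - 102 h\right) + h = h^{2} - 101 h$)
$O{\left(60 \right)} + \frac{-2078 + 23 \left(-695\right)}{15306 + 19054} = 60 \left(-101 + 60\right) + \frac{-2078 + 23 \left(-695\right)}{15306 + 19054} = 60 \left(-41\right) + \frac{-2078 - 15985}{34360} = -2460 - \frac{18063}{34360} = - \frac{84543663}{34360}$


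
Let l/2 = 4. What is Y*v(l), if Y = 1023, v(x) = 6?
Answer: 6138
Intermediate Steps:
l = 8 (l = 2*4 = 8)
Y*v(l) = 1023*6 = 6138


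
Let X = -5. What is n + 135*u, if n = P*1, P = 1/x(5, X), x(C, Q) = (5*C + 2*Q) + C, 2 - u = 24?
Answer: -59399/20 ≈ -2969.9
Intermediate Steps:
u = -22 (u = 2 - 1*24 = 2 - 24 = -22)
x(C, Q) = 2*Q + 6*C (x(C, Q) = (2*Q + 5*C) + C = 2*Q + 6*C)
P = 1/20 (P = 1/(2*(-5) + 6*5) = 1/(-10 + 30) = 1/20 ≈ 0.050000)
n = 1/20 (n = (1/20)*1 = 1/20 ≈ 0.050000)
n + 135*u = 1/20 + 135*(-22) = 1/20 - 2970 = -59399/20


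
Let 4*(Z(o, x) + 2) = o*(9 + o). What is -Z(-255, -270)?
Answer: -31361/2 ≈ -15681.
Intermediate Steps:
Z(o, x) = -2 + o*(9 + o)/4 (Z(o, x) = -2 + (o*(9 + o))/4 = -2 + o*(9 + o)/4)
-Z(-255, -270) = -(-2 + (¼)*(-255)² + (9/4)*(-255)) = -(-2 + (¼)*65025 - 2295/4) = -(-2 + 65025/4 - 2295/4) = -1*31361/2 = -31361/2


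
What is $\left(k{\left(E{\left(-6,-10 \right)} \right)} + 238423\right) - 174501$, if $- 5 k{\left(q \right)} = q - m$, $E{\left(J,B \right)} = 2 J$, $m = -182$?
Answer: $63888$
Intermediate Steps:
$k{\left(q \right)} = - \frac{182}{5} - \frac{q}{5}$ ($k{\left(q \right)} = - \frac{q - -182}{5} = - \frac{q + 182}{5} = - \frac{182 + q}{5} = - \frac{182}{5} - \frac{q}{5}$)
$\left(k{\left(E{\left(-6,-10 \right)} \right)} + 238423\right) - 174501 = \left(\left(- \frac{182}{5} - \frac{2 \left(-6\right)}{5}\right) + 238423\right) - 174501 = \left(\left(- \frac{182}{5} - - \frac{12}{5}\right) + 238423\right) - 174501 = \left(\left(- \frac{182}{5} + \frac{12}{5}\right) + 238423\right) - 174501 = \left(-34 + 238423\right) - 174501 = 238389 - 174501 = 63888$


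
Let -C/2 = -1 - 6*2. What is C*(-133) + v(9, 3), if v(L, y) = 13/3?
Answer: -10361/3 ≈ -3453.7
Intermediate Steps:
v(L, y) = 13/3 (v(L, y) = 13*(1/3) = 13/3)
C = 26 (C = -2*(-1 - 6*2) = -2*(-1 - 12) = -2*(-13) = 26)
C*(-133) + v(9, 3) = 26*(-133) + 13/3 = -3458 + 13/3 = -10361/3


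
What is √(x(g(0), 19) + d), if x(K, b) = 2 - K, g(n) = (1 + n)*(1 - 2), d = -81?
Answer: I*√78 ≈ 8.8318*I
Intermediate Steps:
g(n) = -1 - n (g(n) = (1 + n)*(-1) = -1 - n)
√(x(g(0), 19) + d) = √((2 - (-1 - 1*0)) - 81) = √((2 - (-1 + 0)) - 81) = √((2 - 1*(-1)) - 81) = √((2 + 1) - 81) = √(3 - 81) = √(-78) = I*√78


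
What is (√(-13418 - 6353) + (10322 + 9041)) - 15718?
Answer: 3645 + I*√19771 ≈ 3645.0 + 140.61*I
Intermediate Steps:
(√(-13418 - 6353) + (10322 + 9041)) - 15718 = (√(-19771) + 19363) - 15718 = (I*√19771 + 19363) - 15718 = (19363 + I*√19771) - 15718 = 3645 + I*√19771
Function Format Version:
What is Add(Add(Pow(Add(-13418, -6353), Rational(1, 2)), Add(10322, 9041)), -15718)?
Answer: Add(3645, Mul(I, Pow(19771, Rational(1, 2)))) ≈ Add(3645.0, Mul(140.61, I))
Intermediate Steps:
Add(Add(Pow(Add(-13418, -6353), Rational(1, 2)), Add(10322, 9041)), -15718) = Add(Add(Pow(-19771, Rational(1, 2)), 19363), -15718) = Add(Add(Mul(I, Pow(19771, Rational(1, 2))), 19363), -15718) = Add(Add(19363, Mul(I, Pow(19771, Rational(1, 2)))), -15718) = Add(3645, Mul(I, Pow(19771, Rational(1, 2))))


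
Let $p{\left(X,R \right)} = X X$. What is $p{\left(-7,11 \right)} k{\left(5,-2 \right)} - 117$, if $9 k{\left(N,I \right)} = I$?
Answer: $- \frac{1151}{9} \approx -127.89$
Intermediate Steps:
$k{\left(N,I \right)} = \frac{I}{9}$
$p{\left(X,R \right)} = X^{2}$
$p{\left(-7,11 \right)} k{\left(5,-2 \right)} - 117 = \left(-7\right)^{2} \cdot \frac{1}{9} \left(-2\right) - 117 = 49 \left(- \frac{2}{9}\right) - 117 = - \frac{98}{9} - 117 = - \frac{1151}{9}$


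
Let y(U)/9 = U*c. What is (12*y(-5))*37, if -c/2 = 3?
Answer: 119880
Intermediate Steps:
c = -6 (c = -2*3 = -6)
y(U) = -54*U (y(U) = 9*(U*(-6)) = 9*(-6*U) = -54*U)
(12*y(-5))*37 = (12*(-54*(-5)))*37 = (12*270)*37 = 3240*37 = 119880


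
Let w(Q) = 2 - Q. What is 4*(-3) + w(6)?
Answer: -16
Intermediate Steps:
4*(-3) + w(6) = 4*(-3) + (2 - 1*6) = -12 + (2 - 6) = -12 - 4 = -16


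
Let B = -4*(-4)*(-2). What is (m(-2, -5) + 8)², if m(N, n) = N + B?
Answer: 676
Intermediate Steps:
B = -32 (B = 16*(-2) = -32)
m(N, n) = -32 + N (m(N, n) = N - 32 = -32 + N)
(m(-2, -5) + 8)² = ((-32 - 2) + 8)² = (-34 + 8)² = (-26)² = 676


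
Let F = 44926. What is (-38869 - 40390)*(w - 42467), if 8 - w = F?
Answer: 6926047715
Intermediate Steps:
w = -44918 (w = 8 - 1*44926 = 8 - 44926 = -44918)
(-38869 - 40390)*(w - 42467) = (-38869 - 40390)*(-44918 - 42467) = -79259*(-87385) = 6926047715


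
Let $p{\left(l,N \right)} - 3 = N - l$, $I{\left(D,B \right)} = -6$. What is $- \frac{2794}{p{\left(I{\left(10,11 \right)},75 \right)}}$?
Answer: $- \frac{1397}{42} \approx -33.262$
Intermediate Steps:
$p{\left(l,N \right)} = 3 + N - l$ ($p{\left(l,N \right)} = 3 + \left(N - l\right) = 3 + N - l$)
$- \frac{2794}{p{\left(I{\left(10,11 \right)},75 \right)}} = - \frac{2794}{3 + 75 - -6} = - \frac{2794}{3 + 75 + 6} = - \frac{2794}{84} = \left(-2794\right) \frac{1}{84} = - \frac{1397}{42}$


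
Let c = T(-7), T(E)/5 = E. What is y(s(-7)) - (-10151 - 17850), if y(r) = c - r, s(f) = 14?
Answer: 27952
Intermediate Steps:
T(E) = 5*E
c = -35 (c = 5*(-7) = -35)
y(r) = -35 - r
y(s(-7)) - (-10151 - 17850) = (-35 - 1*14) - (-10151 - 17850) = (-35 - 14) - 1*(-28001) = -49 + 28001 = 27952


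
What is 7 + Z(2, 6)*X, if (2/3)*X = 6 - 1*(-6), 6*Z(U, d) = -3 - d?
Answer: -20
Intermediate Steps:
Z(U, d) = -1/2 - d/6 (Z(U, d) = (-3 - d)/6 = -1/2 - d/6)
X = 18 (X = 3*(6 - 1*(-6))/2 = 3*(6 + 6)/2 = (3/2)*12 = 18)
7 + Z(2, 6)*X = 7 + (-1/2 - 1/6*6)*18 = 7 + (-1/2 - 1)*18 = 7 - 3/2*18 = 7 - 27 = -20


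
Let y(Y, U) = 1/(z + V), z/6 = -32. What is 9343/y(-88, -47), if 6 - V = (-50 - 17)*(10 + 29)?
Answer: 22675461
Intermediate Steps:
z = -192 (z = 6*(-32) = -192)
V = 2619 (V = 6 - (-50 - 17)*(10 + 29) = 6 - (-67)*39 = 6 - 1*(-2613) = 6 + 2613 = 2619)
y(Y, U) = 1/2427 (y(Y, U) = 1/(-192 + 2619) = 1/2427)
9343/y(-88, -47) = 9343/(1/2427) = 9343*2427 = 22675461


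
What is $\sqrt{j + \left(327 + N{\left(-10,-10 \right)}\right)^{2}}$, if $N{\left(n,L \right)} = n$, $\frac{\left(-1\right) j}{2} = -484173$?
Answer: $\sqrt{1068835} \approx 1033.8$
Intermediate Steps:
$j = 968346$ ($j = \left(-2\right) \left(-484173\right) = 968346$)
$\sqrt{j + \left(327 + N{\left(-10,-10 \right)}\right)^{2}} = \sqrt{968346 + \left(327 - 10\right)^{2}} = \sqrt{968346 + 317^{2}} = \sqrt{968346 + 100489} = \sqrt{1068835}$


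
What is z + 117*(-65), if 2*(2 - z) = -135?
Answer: -15071/2 ≈ -7535.5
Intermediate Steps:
z = 139/2 (z = 2 - ½*(-135) = 2 + 135/2 = 139/2 ≈ 69.500)
z + 117*(-65) = 139/2 + 117*(-65) = 139/2 - 7605 = -15071/2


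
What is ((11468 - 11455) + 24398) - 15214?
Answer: 9197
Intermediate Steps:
((11468 - 11455) + 24398) - 15214 = (13 + 24398) - 15214 = 24411 - 15214 = 9197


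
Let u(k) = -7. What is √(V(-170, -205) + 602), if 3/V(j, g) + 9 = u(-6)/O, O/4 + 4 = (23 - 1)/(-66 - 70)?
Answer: √886709849/1214 ≈ 24.529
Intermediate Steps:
O = -283/17 (O = -16 + 4*((23 - 1)/(-66 - 70)) = -16 + 4*(22/(-136)) = -16 + 4*(22*(-1/136)) = -16 + 4*(-11/68) = -16 - 11/17 = -283/17 ≈ -16.647)
V(j, g) = -849/2428 (V(j, g) = 3/(-9 - 7/(-283/17)) = 3/(-9 - 7*(-17/283)) = 3/(-9 + 119/283) = 3/(-2428/283) = 3*(-283/2428) = -849/2428)
√(V(-170, -205) + 602) = √(-849/2428 + 602) = √(1460807/2428) = √886709849/1214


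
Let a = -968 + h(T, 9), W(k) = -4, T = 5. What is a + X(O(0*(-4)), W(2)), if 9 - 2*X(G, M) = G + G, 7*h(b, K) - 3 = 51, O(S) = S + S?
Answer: -13381/14 ≈ -955.79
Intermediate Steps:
O(S) = 2*S
h(b, K) = 54/7 (h(b, K) = 3/7 + (⅐)*51 = 3/7 + 51/7 = 54/7)
X(G, M) = 9/2 - G (X(G, M) = 9/2 - (G + G)/2 = 9/2 - G)
a = -6722/7 (a = -968 + 54/7 = -6722/7 ≈ -960.29)
a + X(O(0*(-4)), W(2)) = -6722/7 + (9/2 - 2*0*(-4)) = -6722/7 + (9/2 - 2*0) = -6722/7 + (9/2 - 1*0) = -6722/7 + (9/2 + 0) = -6722/7 + 9/2 = -13381/14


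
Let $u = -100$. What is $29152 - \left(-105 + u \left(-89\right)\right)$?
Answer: $20357$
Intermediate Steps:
$29152 - \left(-105 + u \left(-89\right)\right) = 29152 - \left(-105 - -8900\right) = 29152 - \left(-105 + 8900\right) = 29152 - 8795 = 20357$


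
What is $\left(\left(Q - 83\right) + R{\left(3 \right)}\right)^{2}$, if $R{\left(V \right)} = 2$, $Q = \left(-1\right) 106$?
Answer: $34969$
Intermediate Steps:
$Q = -106$
$\left(\left(Q - 83\right) + R{\left(3 \right)}\right)^{2} = \left(\left(-106 - 83\right) + 2\right)^{2} = \left(-189 + 2\right)^{2} = \left(-187\right)^{2} = 34969$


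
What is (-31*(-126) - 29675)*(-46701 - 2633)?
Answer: 1271287846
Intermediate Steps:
(-31*(-126) - 29675)*(-46701 - 2633) = (3906 - 29675)*(-49334) = -25769*(-49334) = 1271287846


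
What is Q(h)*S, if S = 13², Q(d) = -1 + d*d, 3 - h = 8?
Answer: 4056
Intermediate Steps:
h = -5 (h = 3 - 1*8 = 3 - 8 = -5)
Q(d) = -1 + d²
S = 169
Q(h)*S = (-1 + (-5)²)*169 = (-1 + 25)*169 = 24*169 = 4056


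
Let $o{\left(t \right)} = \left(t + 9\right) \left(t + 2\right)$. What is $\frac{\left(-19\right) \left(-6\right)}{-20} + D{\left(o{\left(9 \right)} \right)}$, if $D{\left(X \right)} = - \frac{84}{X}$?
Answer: $- \frac{2021}{330} \approx -6.1242$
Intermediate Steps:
$o{\left(t \right)} = \left(2 + t\right) \left(9 + t\right)$ ($o{\left(t \right)} = \left(9 + t\right) \left(2 + t\right) = \left(2 + t\right) \left(9 + t\right)$)
$\frac{\left(-19\right) \left(-6\right)}{-20} + D{\left(o{\left(9 \right)} \right)} = \frac{\left(-19\right) \left(-6\right)}{-20} - \frac{84}{18 + 9^{2} + 11 \cdot 9} = 114 \left(- \frac{1}{20}\right) - \frac{84}{18 + 81 + 99} = - \frac{57}{10} - \frac{84}{198} = - \frac{57}{10} - \frac{14}{33} = - \frac{2021}{330}$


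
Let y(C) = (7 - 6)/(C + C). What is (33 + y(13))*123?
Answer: 105657/26 ≈ 4063.7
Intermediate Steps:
y(C) = 1/(2*C)
(33 + y(13))*123 = (33 + (1/2)/13)*123 = (33 + (1/2)*(1/13))*123 = (33 + 1/26)*123 = (859/26)*123 = 105657/26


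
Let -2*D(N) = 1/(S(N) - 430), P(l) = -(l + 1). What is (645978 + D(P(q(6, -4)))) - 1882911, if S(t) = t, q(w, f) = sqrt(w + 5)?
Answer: -459520609069/371500 - sqrt(11)/371500 ≈ -1.2369e+6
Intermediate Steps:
q(w, f) = sqrt(5 + w)
P(l) = -1 - l (P(l) = -(1 + l) = -1 - l)
D(N) = -1/(2*(-430 + N)) (D(N) = -1/(2*(N - 430)) = -1/(2*(-430 + N)))
(645978 + D(P(q(6, -4)))) - 1882911 = (645978 - 1/(-860 + 2*(-1 - sqrt(5 + 6)))) - 1882911 = (645978 - 1/(-860 + 2*(-1 - sqrt(11)))) - 1882911 = (645978 - 1/(-860 + (-2 - 2*sqrt(11)))) - 1882911 = (645978 - 1/(-862 - 2*sqrt(11))) - 1882911 = -1236933 - 1/(-862 - 2*sqrt(11))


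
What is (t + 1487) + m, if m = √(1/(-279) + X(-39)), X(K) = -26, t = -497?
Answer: 990 + I*√224905/93 ≈ 990.0 + 5.0994*I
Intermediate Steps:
m = I*√224905/93 (m = √(1/(-279) - 26) = √(-1/279 - 26) = √(-7255/279) = I*√224905/93 ≈ 5.0994*I)
(t + 1487) + m = (-497 + 1487) + I*√224905/93 = 990 + I*√224905/93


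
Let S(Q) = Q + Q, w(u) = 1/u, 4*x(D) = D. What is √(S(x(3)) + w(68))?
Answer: √1751/34 ≈ 1.2307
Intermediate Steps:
x(D) = D/4
S(Q) = 2*Q
√(S(x(3)) + w(68)) = √(2*((¼)*3) + 1/68) = √(2*(¾) + 1/68) = √(3/2 + 1/68) = √(103/68) = √1751/34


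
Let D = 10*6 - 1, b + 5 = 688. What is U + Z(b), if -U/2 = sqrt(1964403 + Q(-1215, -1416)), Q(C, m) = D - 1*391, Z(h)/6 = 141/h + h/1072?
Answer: 1852923/366088 - 2*sqrt(1964071) ≈ -2797.8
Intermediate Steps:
b = 683 (b = -5 + 688 = 683)
D = 59 (D = 60 - 1 = 59)
Z(h) = 846/h + 3*h/536 (Z(h) = 6*(141/h + h/1072) = 846/h + 3*h/536)
Q(C, m) = -332 (Q(C, m) = 59 - 1*391 = 59 - 391 = -332)
U = -2*sqrt(1964071) (U = -2*sqrt(1964403 - 332) = -2*sqrt(1964071) ≈ -2802.9)
U + Z(b) = -2*sqrt(1964071) + (846/683 + (3/536)*683) = -2*sqrt(1964071) + (846*(1/683) + 2049/536) = -2*sqrt(1964071) + (846/683 + 2049/536) = -2*sqrt(1964071) + 1852923/366088 = 1852923/366088 - 2*sqrt(1964071)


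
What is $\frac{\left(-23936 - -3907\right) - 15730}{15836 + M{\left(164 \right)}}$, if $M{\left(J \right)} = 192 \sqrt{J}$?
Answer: $- \frac{141569881}{61183300} + \frac{858216 \sqrt{41}}{15295825} \approx -1.9546$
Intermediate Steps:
$\frac{\left(-23936 - -3907\right) - 15730}{15836 + M{\left(164 \right)}} = \frac{\left(-23936 - -3907\right) - 15730}{15836 + 192 \sqrt{164}} = \frac{\left(-23936 + 3907\right) - 15730}{15836 + 192 \cdot 2 \sqrt{41}} = \frac{-20029 - 15730}{15836 + 384 \sqrt{41}} = - \frac{35759}{15836 + 384 \sqrt{41}}$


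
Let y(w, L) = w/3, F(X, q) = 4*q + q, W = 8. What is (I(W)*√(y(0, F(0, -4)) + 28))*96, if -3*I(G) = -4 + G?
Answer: -256*√7 ≈ -677.31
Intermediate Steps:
I(G) = 4/3 - G/3 (I(G) = -(-4 + G)/3 = 4/3 - G/3)
F(X, q) = 5*q
y(w, L) = w/3 (y(w, L) = w*(⅓) = w/3)
(I(W)*√(y(0, F(0, -4)) + 28))*96 = ((4/3 - ⅓*8)*√((⅓)*0 + 28))*96 = ((4/3 - 8/3)*√(0 + 28))*96 = -8*√7/3*96 = -256*√7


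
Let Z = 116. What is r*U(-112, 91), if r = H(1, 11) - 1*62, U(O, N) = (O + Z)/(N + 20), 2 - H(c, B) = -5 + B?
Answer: -88/37 ≈ -2.3784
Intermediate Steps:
H(c, B) = 7 - B (H(c, B) = 2 - (-5 + B) = 2 + (5 - B) = 7 - B)
U(O, N) = (116 + O)/(20 + N) (U(O, N) = (O + 116)/(N + 20) = (116 + O)/(20 + N))
r = -66 (r = (7 - 1*11) - 1*62 = (7 - 11) - 62 = -4 - 62 = -66)
r*U(-112, 91) = -66*(116 - 112)/(20 + 91) = -66*4/111 = -88/37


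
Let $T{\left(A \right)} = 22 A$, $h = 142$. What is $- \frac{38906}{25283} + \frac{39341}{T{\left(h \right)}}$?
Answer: $\frac{873116159}{78984092} \approx 11.054$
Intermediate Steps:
$- \frac{38906}{25283} + \frac{39341}{T{\left(h \right)}} = - \frac{38906}{25283} + \frac{39341}{22 \cdot 142} = \left(-38906\right) \frac{1}{25283} + \frac{39341}{3124} = - \frac{38906}{25283} + 39341 \cdot \frac{1}{3124} = - \frac{38906}{25283} + \frac{39341}{3124} = \frac{873116159}{78984092}$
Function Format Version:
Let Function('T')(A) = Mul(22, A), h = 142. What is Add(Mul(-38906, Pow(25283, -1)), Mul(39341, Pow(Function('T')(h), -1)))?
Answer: Rational(873116159, 78984092) ≈ 11.054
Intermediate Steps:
Add(Mul(-38906, Pow(25283, -1)), Mul(39341, Pow(Function('T')(h), -1))) = Add(Mul(-38906, Pow(25283, -1)), Mul(39341, Pow(Mul(22, 142), -1))) = Add(Mul(-38906, Rational(1, 25283)), Mul(39341, Pow(3124, -1))) = Add(Rational(-38906, 25283), Mul(39341, Rational(1, 3124))) = Add(Rational(-38906, 25283), Rational(39341, 3124)) = Rational(873116159, 78984092)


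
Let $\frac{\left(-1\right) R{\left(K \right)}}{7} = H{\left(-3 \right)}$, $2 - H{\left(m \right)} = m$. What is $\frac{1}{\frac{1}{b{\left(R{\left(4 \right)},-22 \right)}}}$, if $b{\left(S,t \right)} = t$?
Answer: $-22$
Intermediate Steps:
$H{\left(m \right)} = 2 - m$
$R{\left(K \right)} = -35$ ($R{\left(K \right)} = - 7 \left(2 - -3\right) = - 7 \left(2 + 3\right) = \left(-7\right) 5 = -35$)
$\frac{1}{\frac{1}{b{\left(R{\left(4 \right)},-22 \right)}}} = \frac{1}{\frac{1}{-22}} = \frac{1}{- \frac{1}{22}} = -22$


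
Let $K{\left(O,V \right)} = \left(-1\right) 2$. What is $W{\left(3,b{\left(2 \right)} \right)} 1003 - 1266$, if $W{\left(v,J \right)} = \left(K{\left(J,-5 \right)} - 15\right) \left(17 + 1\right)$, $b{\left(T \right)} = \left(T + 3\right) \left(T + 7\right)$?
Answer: $-308184$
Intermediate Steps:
$K{\left(O,V \right)} = -2$
$b{\left(T \right)} = \left(3 + T\right) \left(7 + T\right)$
$W{\left(v,J \right)} = -306$ ($W{\left(v,J \right)} = \left(-2 - 15\right) \left(17 + 1\right) = \left(-17\right) 18 = -306$)
$W{\left(3,b{\left(2 \right)} \right)} 1003 - 1266 = \left(-306\right) 1003 - 1266 = -306918 - 1266 = -308184$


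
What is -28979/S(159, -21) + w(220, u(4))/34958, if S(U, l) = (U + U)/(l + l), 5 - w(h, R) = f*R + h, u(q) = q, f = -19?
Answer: 7091327807/1852774 ≈ 3827.4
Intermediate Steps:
w(h, R) = 5 - h + 19*R (w(h, R) = 5 - (-19*R + h) = 5 - (h - 19*R) = 5 + (-h + 19*R) = 5 - h + 19*R)
S(U, l) = U/l (S(U, l) = (2*U)/((2*l)) = (2*U)*(1/(2*l)) = U/l)
-28979/S(159, -21) + w(220, u(4))/34958 = -28979/(159/(-21)) + (5 - 1*220 + 19*4)/34958 = -28979/(159*(-1/21)) + (5 - 220 + 76)*(1/34958) = -28979/(-53/7) - 139*1/34958 = -28979*(-7/53) - 139/34958 = 202853/53 - 139/34958 = 7091327807/1852774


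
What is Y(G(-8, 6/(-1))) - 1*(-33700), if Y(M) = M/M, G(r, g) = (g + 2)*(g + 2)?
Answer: 33701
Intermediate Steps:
G(r, g) = (2 + g)² (G(r, g) = (2 + g)*(2 + g) = (2 + g)²)
Y(M) = 1
Y(G(-8, 6/(-1))) - 1*(-33700) = 1 - 1*(-33700) = 1 + 33700 = 33701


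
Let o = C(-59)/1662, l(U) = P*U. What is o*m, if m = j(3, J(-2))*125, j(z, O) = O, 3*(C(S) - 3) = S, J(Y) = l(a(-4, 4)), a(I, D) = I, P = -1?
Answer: -12500/2493 ≈ -5.0140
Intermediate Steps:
l(U) = -U
J(Y) = 4 (J(Y) = -1*(-4) = 4)
C(S) = 3 + S/3
m = 500 (m = 4*125 = 500)
o = -25/2493 (o = (3 + (⅓)*(-59))/1662 = (3 - 59/3)*(1/1662) = -50/3*1/1662 = -25/2493 ≈ -0.010028)
o*m = -25/2493*500 = -12500/2493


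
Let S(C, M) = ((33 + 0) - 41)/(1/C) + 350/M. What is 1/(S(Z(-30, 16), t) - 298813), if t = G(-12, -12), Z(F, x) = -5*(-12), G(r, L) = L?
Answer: -6/1795933 ≈ -3.3409e-6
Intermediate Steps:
Z(F, x) = 60
t = -12
S(C, M) = -8*C + 350/M (S(C, M) = (33 - 41)*C + 350/M = -8*C + 350/M)
1/(S(Z(-30, 16), t) - 298813) = 1/((-8*60 + 350/(-12)) - 298813) = 1/((-480 + 350*(-1/12)) - 298813) = 1/((-480 - 175/6) - 298813) = 1/(-3055/6 - 298813) = 1/(-1795933/6) = -6/1795933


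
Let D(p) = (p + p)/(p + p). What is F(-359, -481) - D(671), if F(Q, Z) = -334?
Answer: -335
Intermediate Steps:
D(p) = 1 (D(p) = (2*p)/((2*p)) = (2*p)*(1/(2*p)) = 1)
F(-359, -481) - D(671) = -334 - 1*1 = -334 - 1 = -335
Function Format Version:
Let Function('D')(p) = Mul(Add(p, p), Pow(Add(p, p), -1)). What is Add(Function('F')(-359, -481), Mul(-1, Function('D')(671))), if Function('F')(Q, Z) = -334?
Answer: -335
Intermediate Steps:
Function('D')(p) = 1 (Function('D')(p) = Mul(Mul(2, p), Pow(Mul(2, p), -1)) = Mul(Mul(2, p), Mul(Rational(1, 2), Pow(p, -1))) = 1)
Add(Function('F')(-359, -481), Mul(-1, Function('D')(671))) = Add(-334, Mul(-1, 1)) = Add(-334, -1) = -335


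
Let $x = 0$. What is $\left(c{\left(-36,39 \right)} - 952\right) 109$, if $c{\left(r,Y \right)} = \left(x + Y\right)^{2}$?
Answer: $62021$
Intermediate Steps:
$c{\left(r,Y \right)} = Y^{2}$ ($c{\left(r,Y \right)} = \left(0 + Y\right)^{2} = Y^{2}$)
$\left(c{\left(-36,39 \right)} - 952\right) 109 = \left(39^{2} - 952\right) 109 = \left(1521 - 952\right) 109 = 569 \cdot 109 = 62021$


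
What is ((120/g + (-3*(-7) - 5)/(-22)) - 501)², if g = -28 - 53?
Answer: 22336199209/88209 ≈ 2.5322e+5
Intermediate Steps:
g = -81
((120/g + (-3*(-7) - 5)/(-22)) - 501)² = ((120/(-81) + (-3*(-7) - 5)/(-22)) - 501)² = ((120*(-1/81) + (21 - 5)*(-1/22)) - 501)² = ((-40/27 + 16*(-1/22)) - 501)² = ((-40/27 - 8/11) - 501)² = (-656/297 - 501)² = (-149453/297)² = 22336199209/88209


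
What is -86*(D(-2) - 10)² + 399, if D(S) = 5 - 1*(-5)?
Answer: 399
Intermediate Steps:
D(S) = 10 (D(S) = 5 + 5 = 10)
-86*(D(-2) - 10)² + 399 = -86*(10 - 10)² + 399 = -86*0² + 399 = -86*0 + 399 = 0 + 399 = 399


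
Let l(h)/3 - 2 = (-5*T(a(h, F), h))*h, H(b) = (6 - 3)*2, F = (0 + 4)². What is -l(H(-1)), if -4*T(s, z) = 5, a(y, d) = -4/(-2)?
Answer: -237/2 ≈ -118.50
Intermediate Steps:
F = 16 (F = 4² = 16)
a(y, d) = 2 (a(y, d) = -4*(-½) = 2)
T(s, z) = -5/4 (T(s, z) = -¼*5 = -5/4)
H(b) = 6 (H(b) = 3*2 = 6)
l(h) = 6 + 75*h/4 (l(h) = 6 + 3*((-5*(-5/4))*h) = 6 + 3*(25*h/4) = 6 + 75*h/4)
-l(H(-1)) = -(6 + (75/4)*6) = -(6 + 225/2) = -1*237/2 = -237/2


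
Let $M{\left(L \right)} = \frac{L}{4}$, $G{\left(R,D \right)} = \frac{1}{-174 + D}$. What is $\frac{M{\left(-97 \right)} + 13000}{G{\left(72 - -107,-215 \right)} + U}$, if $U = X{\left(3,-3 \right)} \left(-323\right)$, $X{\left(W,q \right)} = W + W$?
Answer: $- \frac{20190267}{3015532} \approx -6.6954$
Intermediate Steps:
$X{\left(W,q \right)} = 2 W$
$U = -1938$ ($U = 2 \cdot 3 \left(-323\right) = 6 \left(-323\right) = -1938$)
$M{\left(L \right)} = \frac{L}{4}$ ($M{\left(L \right)} = L \frac{1}{4} = \frac{L}{4}$)
$\frac{M{\left(-97 \right)} + 13000}{G{\left(72 - -107,-215 \right)} + U} = \frac{\frac{1}{4} \left(-97\right) + 13000}{\frac{1}{-174 - 215} - 1938} = \frac{- \frac{97}{4} + 13000}{\frac{1}{-389} - 1938} = \frac{51903}{4 \left(- \frac{1}{389} - 1938\right)} = \frac{51903}{4 \left(- \frac{753883}{389}\right)} = \frac{51903}{4} \left(- \frac{389}{753883}\right) = - \frac{20190267}{3015532}$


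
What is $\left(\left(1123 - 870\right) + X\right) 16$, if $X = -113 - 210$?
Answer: $-1120$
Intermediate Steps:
$X = -323$
$\left(\left(1123 - 870\right) + X\right) 16 = \left(\left(1123 - 870\right) - 323\right) 16 = \left(253 - 323\right) 16 = \left(-70\right) 16 = -1120$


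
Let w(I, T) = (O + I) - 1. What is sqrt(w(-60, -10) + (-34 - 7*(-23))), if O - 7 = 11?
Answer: 2*sqrt(21) ≈ 9.1651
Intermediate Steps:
O = 18 (O = 7 + 11 = 18)
w(I, T) = 17 + I (w(I, T) = (18 + I) - 1 = 17 + I)
sqrt(w(-60, -10) + (-34 - 7*(-23))) = sqrt((17 - 60) + (-34 - 7*(-23))) = sqrt(-43 + (-34 + 161)) = sqrt(-43 + 127) = sqrt(84) = 2*sqrt(21)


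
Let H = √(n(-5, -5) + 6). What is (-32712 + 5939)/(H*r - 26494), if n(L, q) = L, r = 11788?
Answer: 26773/14706 ≈ 1.8205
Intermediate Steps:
H = 1 (H = √(-5 + 6) = √1 = 1)
(-32712 + 5939)/(H*r - 26494) = (-32712 + 5939)/(1*11788 - 26494) = -26773/(11788 - 26494) = -26773/(-14706) = -26773*(-1/14706) = 26773/14706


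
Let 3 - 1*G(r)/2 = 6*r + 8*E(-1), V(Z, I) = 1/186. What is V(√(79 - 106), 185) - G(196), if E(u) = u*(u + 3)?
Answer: 430405/186 ≈ 2314.0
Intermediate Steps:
E(u) = u*(3 + u)
V(Z, I) = 1/186
G(r) = 38 - 12*r (G(r) = 6 - 2*(6*r + 8*(-(3 - 1))) = 6 - 2*(6*r + 8*(-1*2)) = 6 - 2*(6*r + 8*(-2)) = 6 - 2*(6*r - 16) = 6 - 2*(-16 + 6*r) = 6 + (32 - 12*r) = 38 - 12*r)
V(√(79 - 106), 185) - G(196) = 1/186 - (38 - 12*196) = 1/186 - (38 - 2352) = 1/186 - 1*(-2314) = 1/186 + 2314 = 430405/186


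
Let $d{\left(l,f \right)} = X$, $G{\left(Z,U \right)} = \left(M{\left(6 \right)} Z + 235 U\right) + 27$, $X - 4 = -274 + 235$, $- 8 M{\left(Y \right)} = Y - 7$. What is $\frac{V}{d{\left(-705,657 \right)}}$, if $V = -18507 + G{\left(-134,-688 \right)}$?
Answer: $\frac{720707}{140} \approx 5147.9$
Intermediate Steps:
$M{\left(Y \right)} = \frac{7}{8} - \frac{Y}{8}$ ($M{\left(Y \right)} = - \frac{Y - 7}{8} = - \frac{-7 + Y}{8} = \frac{7}{8} - \frac{Y}{8}$)
$X = -35$ ($X = 4 + \left(-274 + 235\right) = 4 - 39 = -35$)
$G{\left(Z,U \right)} = 27 + 235 U + \frac{Z}{8}$ ($G{\left(Z,U \right)} = \left(\left(\frac{7}{8} - \frac{3}{4}\right) Z + 235 U\right) + 27 = \left(\frac{Z}{8} + 235 U\right) + 27 = \left(235 U + \frac{Z}{8}\right) + 27 = 27 + 235 U + \frac{Z}{8}$)
$d{\left(l,f \right)} = -35$
$V = - \frac{720707}{4}$ ($V = -18507 + \left(27 + 235 \left(-688\right) + \frac{1}{8} \left(-134\right)\right) = -18507 - \frac{646679}{4} = - \frac{720707}{4} \approx -1.8018 \cdot 10^{5}$)
$\frac{V}{d{\left(-705,657 \right)}} = - \frac{720707}{4 \left(-35\right)} = \left(- \frac{720707}{4}\right) \left(- \frac{1}{35}\right) = \frac{720707}{140}$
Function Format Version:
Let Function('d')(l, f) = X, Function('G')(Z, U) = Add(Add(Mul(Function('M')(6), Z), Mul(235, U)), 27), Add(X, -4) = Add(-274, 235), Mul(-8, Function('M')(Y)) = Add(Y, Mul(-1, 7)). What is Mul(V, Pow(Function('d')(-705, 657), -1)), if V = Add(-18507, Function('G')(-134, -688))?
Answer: Rational(720707, 140) ≈ 5147.9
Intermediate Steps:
Function('M')(Y) = Add(Rational(7, 8), Mul(Rational(-1, 8), Y)) (Function('M')(Y) = Mul(Rational(-1, 8), Add(Y, Mul(-1, 7))) = Mul(Rational(-1, 8), Add(Y, -7)) = Mul(Rational(-1, 8), Add(-7, Y)) = Add(Rational(7, 8), Mul(Rational(-1, 8), Y)))
X = -35 (X = Add(4, Add(-274, 235)) = Add(4, -39) = -35)
Function('G')(Z, U) = Add(27, Mul(235, U), Mul(Rational(1, 8), Z)) (Function('G')(Z, U) = Add(Add(Mul(Add(Rational(7, 8), Mul(Rational(-1, 8), 6)), Z), Mul(235, U)), 27) = Add(Add(Mul(Add(Rational(7, 8), Rational(-3, 4)), Z), Mul(235, U)), 27) = Add(Add(Mul(Rational(1, 8), Z), Mul(235, U)), 27) = Add(Add(Mul(235, U), Mul(Rational(1, 8), Z)), 27) = Add(27, Mul(235, U), Mul(Rational(1, 8), Z)))
Function('d')(l, f) = -35
V = Rational(-720707, 4) (V = Add(-18507, Add(27, Mul(235, -688), Mul(Rational(1, 8), -134))) = Add(-18507, Add(27, -161680, Rational(-67, 4))) = Add(-18507, Rational(-646679, 4)) = Rational(-720707, 4) ≈ -1.8018e+5)
Mul(V, Pow(Function('d')(-705, 657), -1)) = Mul(Rational(-720707, 4), Pow(-35, -1)) = Mul(Rational(-720707, 4), Rational(-1, 35)) = Rational(720707, 140)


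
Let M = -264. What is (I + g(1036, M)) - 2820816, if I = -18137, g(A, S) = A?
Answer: -2837917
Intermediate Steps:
(I + g(1036, M)) - 2820816 = (-18137 + 1036) - 2820816 = -17101 - 2820816 = -2837917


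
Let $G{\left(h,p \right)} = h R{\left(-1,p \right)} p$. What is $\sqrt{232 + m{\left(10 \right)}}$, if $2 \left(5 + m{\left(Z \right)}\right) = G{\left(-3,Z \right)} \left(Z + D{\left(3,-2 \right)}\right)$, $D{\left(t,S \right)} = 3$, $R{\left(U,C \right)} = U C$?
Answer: $\sqrt{2177} \approx 46.658$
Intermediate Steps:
$R{\left(U,C \right)} = C U$
$G{\left(h,p \right)} = - h p^{2}$ ($G{\left(h,p \right)} = h p \left(-1\right) p = h \left(- p\right) p = - h p p = - h p^{2}$)
$m{\left(Z \right)} = -5 + \frac{3 Z^{2} \left(3 + Z\right)}{2}$ ($m{\left(Z \right)} = -5 + \frac{\left(-1\right) \left(-3\right) Z^{2} \left(Z + 3\right)}{2} = -5 + \frac{3 Z^{2} \left(3 + Z\right)}{2}$)
$\sqrt{232 + m{\left(10 \right)}} = \sqrt{232 + \left(-5 + \frac{3 \cdot 10^{3}}{2} + \frac{9 \cdot 10^{2}}{2}\right)} = \sqrt{232 + \left(-5 + \frac{3}{2} \cdot 1000 + \frac{9}{2} \cdot 100\right)} = \sqrt{232 + \left(-5 + 1500 + 450\right)} = \sqrt{232 + 1945} = \sqrt{2177}$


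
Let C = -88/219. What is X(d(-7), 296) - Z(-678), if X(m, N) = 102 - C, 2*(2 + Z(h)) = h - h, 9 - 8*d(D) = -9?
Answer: 22864/219 ≈ 104.40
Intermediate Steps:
d(D) = 9/4 (d(D) = 9/8 - ⅛*(-9) = 9/8 + 9/8 = 9/4)
Z(h) = -2 (Z(h) = -2 + (h - h)/2 = -2 + (½)*0 = -2 + 0 = -2)
C = -88/219 (C = -88*1/219 = -88/219 ≈ -0.40183)
X(m, N) = 22426/219 (X(m, N) = 102 - 1*(-88/219) = 102 + 88/219 = 22426/219)
X(d(-7), 296) - Z(-678) = 22426/219 - 1*(-2) = 22426/219 + 2 = 22864/219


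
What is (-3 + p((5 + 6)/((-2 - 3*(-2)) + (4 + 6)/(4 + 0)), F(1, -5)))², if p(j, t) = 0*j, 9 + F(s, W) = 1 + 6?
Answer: 9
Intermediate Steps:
F(s, W) = -2 (F(s, W) = -9 + (1 + 6) = -9 + 7 = -2)
p(j, t) = 0
(-3 + p((5 + 6)/((-2 - 3*(-2)) + (4 + 6)/(4 + 0)), F(1, -5)))² = (-3 + 0)² = (-3)² = 9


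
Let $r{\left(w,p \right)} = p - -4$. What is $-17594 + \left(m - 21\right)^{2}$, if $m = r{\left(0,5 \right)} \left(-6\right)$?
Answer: $-11969$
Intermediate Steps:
$r{\left(w,p \right)} = 4 + p$ ($r{\left(w,p \right)} = p + 4 = 4 + p$)
$m = -54$ ($m = \left(4 + 5\right) \left(-6\right) = 9 \left(-6\right) = -54$)
$-17594 + \left(m - 21\right)^{2} = -17594 + \left(-54 - 21\right)^{2} = -17594 + \left(-75\right)^{2} = -17594 + 5625 = -11969$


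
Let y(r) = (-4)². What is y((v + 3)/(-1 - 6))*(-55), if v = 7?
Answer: -880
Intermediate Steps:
y(r) = 16
y((v + 3)/(-1 - 6))*(-55) = 16*(-55) = -880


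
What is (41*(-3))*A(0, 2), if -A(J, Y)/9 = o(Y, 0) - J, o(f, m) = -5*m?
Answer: 0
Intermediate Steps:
A(J, Y) = 9*J (A(J, Y) = -9*(-5*0 - J) = -9*(0 - J) = -(-9)*J = 9*J)
(41*(-3))*A(0, 2) = (41*(-3))*(9*0) = -123*0 = 0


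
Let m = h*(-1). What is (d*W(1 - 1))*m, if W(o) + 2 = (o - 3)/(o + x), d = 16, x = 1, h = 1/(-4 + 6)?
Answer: 40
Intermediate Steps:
h = ½ (h = 1/2 = ½ ≈ 0.50000)
m = -½ (m = (½)*(-1) = -½ ≈ -0.50000)
W(o) = -2 + (-3 + o)/(1 + o) (W(o) = -2 + (o - 3)/(o + 1) = -2 + (-3 + o)/(1 + o))
(d*W(1 - 1))*m = (16*((-5 - (1 - 1))/(1 + (1 - 1))))*(-½) = (16*((-5 - 1*0)/(1 + 0)))*(-½) = (16*((-5 + 0)/1))*(-½) = (16*(1*(-5)))*(-½) = (16*(-5))*(-½) = -80*(-½) = 40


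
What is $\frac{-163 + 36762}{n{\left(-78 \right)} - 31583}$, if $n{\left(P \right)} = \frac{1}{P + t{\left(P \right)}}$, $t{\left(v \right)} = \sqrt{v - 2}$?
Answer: $- \frac{1425001755262}{1229701589349} + \frac{146396 i \sqrt{5}}{6148507946745} \approx -1.1588 + 5.3241 \cdot 10^{-8} i$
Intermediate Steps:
$t{\left(v \right)} = \sqrt{-2 + v}$
$n{\left(P \right)} = \frac{1}{P + \sqrt{-2 + P}}$
$\frac{-163 + 36762}{n{\left(-78 \right)} - 31583} = \frac{-163 + 36762}{\frac{1}{-78 + \sqrt{-2 - 78}} - 31583} = \frac{36599}{\frac{1}{-78 + \sqrt{-80}} - 31583} = \frac{36599}{\frac{1}{-78 + 4 i \sqrt{5}} - 31583} = \frac{36599}{-31583 + \frac{1}{-78 + 4 i \sqrt{5}}}$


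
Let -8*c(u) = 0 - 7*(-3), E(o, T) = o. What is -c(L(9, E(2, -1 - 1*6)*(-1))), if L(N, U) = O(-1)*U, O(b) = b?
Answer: 21/8 ≈ 2.6250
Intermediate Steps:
L(N, U) = -U
c(u) = -21/8 (c(u) = -(0 - 7*(-3))/8 = -(0 + 21)/8 = -⅛*21 = -21/8)
-c(L(9, E(2, -1 - 1*6)*(-1))) = -1*(-21/8) = 21/8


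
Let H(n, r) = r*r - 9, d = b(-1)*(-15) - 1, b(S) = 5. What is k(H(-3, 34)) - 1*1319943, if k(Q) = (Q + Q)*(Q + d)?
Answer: 1136931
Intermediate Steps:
d = -76 (d = 5*(-15) - 1 = -75 - 1 = -76)
H(n, r) = -9 + r² (H(n, r) = r² - 9 = -9 + r²)
k(Q) = 2*Q*(-76 + Q) (k(Q) = (Q + Q)*(Q - 76) = (2*Q)*(-76 + Q) = 2*Q*(-76 + Q))
k(H(-3, 34)) - 1*1319943 = 2*(-9 + 34²)*(-76 + (-9 + 34²)) - 1*1319943 = 2*(-9 + 1156)*(-76 + (-9 + 1156)) - 1319943 = 2*1147*(-76 + 1147) - 1319943 = 2*1147*1071 - 1319943 = 2456874 - 1319943 = 1136931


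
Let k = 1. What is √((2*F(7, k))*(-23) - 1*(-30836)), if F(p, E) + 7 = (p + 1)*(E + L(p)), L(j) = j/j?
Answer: √30422 ≈ 174.42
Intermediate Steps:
L(j) = 1
F(p, E) = -7 + (1 + E)*(1 + p) (F(p, E) = -7 + (p + 1)*(E + 1) = -7 + (1 + p)*(1 + E) = -7 + (1 + E)*(1 + p))
√((2*F(7, k))*(-23) - 1*(-30836)) = √((2*(-6 + 1 + 7 + 1*7))*(-23) - 1*(-30836)) = √((2*(-6 + 1 + 7 + 7))*(-23) + 30836) = √((2*9)*(-23) + 30836) = √(18*(-23) + 30836) = √(-414 + 30836) = √30422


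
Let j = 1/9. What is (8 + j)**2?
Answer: 5329/81 ≈ 65.790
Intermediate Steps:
j = 1/9 ≈ 0.11111
(8 + j)**2 = (8 + 1/9)**2 = (73/9)**2 = 5329/81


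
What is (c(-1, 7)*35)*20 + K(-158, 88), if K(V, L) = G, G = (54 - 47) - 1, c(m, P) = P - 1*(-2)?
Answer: 6306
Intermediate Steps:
c(m, P) = 2 + P (c(m, P) = P + 2 = 2 + P)
G = 6 (G = 7 - 1 = 6)
K(V, L) = 6
(c(-1, 7)*35)*20 + K(-158, 88) = ((2 + 7)*35)*20 + 6 = (9*35)*20 + 6 = 315*20 + 6 = 6300 + 6 = 6306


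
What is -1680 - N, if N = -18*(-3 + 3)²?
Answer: -1680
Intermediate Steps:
N = 0 (N = -18*0² = -18*0 = 0)
-1680 - N = -1680 - 1*0 = -1680 + 0 = -1680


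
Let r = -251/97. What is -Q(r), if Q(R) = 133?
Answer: -133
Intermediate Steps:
r = -251/97 (r = -251*1/97 = -251/97 ≈ -2.5876)
-Q(r) = -1*133 = -133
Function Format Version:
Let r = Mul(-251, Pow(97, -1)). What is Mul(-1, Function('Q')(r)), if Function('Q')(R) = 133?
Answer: -133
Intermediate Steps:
r = Rational(-251, 97) (r = Mul(-251, Rational(1, 97)) = Rational(-251, 97) ≈ -2.5876)
Mul(-1, Function('Q')(r)) = Mul(-1, 133) = -133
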